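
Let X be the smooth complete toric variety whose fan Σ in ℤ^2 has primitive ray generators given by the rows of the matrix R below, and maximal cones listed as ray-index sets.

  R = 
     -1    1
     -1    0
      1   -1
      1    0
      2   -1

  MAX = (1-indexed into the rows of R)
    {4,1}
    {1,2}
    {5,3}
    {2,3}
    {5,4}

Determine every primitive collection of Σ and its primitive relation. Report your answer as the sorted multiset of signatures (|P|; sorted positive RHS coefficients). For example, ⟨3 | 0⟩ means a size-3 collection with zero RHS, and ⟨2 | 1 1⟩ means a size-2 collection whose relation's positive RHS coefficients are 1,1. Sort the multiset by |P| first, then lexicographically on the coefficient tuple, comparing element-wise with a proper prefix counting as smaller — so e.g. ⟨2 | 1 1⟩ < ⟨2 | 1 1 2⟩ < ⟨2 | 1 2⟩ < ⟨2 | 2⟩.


5 collections generate NE(X_Σ); each relation:

  P = {1,3}:  v_{1} + v_{3} = 0 ; sig = ⟨2 | 0⟩
  P = {2,4}:  v_{2} + v_{4} = 0 ; sig = ⟨2 | 0⟩
  P = {1,5}:  v_{1} + v_{5} = v_{4} ; sig = ⟨2 | 1⟩
  P = {2,5}:  v_{2} + v_{5} = v_{3} ; sig = ⟨2 | 1⟩
  P = {3,4}:  v_{3} + v_{4} = v_{5} ; sig = ⟨2 | 1⟩

Sorted signature multiset PRS(X):
    |P|=2: 5 collections, coeffs (), (), (1), (1), (1)


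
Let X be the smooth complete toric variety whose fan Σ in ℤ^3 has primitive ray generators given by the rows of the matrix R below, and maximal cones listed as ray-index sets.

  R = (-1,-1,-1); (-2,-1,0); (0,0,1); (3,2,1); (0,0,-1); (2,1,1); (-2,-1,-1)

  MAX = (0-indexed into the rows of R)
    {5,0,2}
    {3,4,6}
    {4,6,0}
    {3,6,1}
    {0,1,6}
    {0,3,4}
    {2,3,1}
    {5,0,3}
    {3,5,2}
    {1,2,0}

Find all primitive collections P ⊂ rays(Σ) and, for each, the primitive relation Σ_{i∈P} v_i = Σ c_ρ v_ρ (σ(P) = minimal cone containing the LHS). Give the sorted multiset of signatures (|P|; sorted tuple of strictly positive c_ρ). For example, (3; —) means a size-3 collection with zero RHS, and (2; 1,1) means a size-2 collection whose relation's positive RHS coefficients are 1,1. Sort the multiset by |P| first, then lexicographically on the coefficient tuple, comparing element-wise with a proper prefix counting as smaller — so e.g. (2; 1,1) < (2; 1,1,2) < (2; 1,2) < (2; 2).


The 9 primitive collections of Σ (r=7, n=3):

  P = {2,4}:  v_{2} + v_{4} = 0 ; sig = (2; —)
  P = {5,6}:  v_{5} + v_{6} = 0 ; sig = (2; —)
  P = {1,4}:  v_{1} + v_{4} = v_{6} ; sig = (2; 1)
  P = {1,5}:  v_{1} + v_{5} = v_{2} ; sig = (2; 1)
  P = {2,6}:  v_{2} + v_{6} = v_{1} ; sig = (2; 1)
  P = {4,5}:  v_{4} + v_{5} = v_{0} + v_{3} ; sig = (2; 1,1)
  P = {0,1,3}:  v_{0} + v_{1} + v_{3} = 0 ; sig = (3; —)
  P = {0,2,3}:  v_{0} + v_{2} + v_{3} = v_{5} ; sig = (3; 1)
  P = {0,3,6}:  v_{0} + v_{3} + v_{6} = v_{4} ; sig = (3; 1)

so the primitive-relation signature multiset is
[(2; —), (2; —), (2; 1), (2; 1), (2; 1), (2; 1,1), (3; —), (3; 1), (3; 1)]


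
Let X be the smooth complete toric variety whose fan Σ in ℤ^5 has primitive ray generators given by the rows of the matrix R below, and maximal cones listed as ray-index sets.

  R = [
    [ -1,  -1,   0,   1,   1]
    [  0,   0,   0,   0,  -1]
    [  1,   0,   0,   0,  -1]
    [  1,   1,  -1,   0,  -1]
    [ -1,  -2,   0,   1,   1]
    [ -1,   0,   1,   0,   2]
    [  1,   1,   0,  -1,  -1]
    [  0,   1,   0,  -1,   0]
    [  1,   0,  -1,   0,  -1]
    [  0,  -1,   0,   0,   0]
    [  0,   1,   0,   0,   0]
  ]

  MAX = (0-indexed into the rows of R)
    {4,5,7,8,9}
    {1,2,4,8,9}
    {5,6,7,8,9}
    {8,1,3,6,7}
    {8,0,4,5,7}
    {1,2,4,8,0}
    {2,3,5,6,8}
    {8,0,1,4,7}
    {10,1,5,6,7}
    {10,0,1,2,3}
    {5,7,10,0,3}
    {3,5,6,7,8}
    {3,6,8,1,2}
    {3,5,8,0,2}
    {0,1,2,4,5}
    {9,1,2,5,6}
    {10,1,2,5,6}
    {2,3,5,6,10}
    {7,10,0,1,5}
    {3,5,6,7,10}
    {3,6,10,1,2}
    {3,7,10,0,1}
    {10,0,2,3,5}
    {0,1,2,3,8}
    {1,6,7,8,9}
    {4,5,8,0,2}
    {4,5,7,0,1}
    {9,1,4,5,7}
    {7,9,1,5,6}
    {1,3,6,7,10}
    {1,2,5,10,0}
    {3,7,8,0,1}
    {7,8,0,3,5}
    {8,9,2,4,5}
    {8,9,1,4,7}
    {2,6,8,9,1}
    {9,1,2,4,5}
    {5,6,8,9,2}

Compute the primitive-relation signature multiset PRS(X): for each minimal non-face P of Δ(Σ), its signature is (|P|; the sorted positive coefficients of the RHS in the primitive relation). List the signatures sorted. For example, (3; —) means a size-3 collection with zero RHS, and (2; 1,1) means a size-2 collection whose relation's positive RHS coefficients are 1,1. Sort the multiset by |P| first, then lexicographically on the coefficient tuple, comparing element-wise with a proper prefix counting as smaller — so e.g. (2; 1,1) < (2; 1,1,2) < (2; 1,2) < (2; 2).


Primitive collections (11):

  P = {0,6}:  v_{0} + v_{6} = 0 — sig = (2; —)
  P = {9,10}:  v_{9} + v_{10} = 0 — sig = (2; —)
  P = {0,9}:  v_{0} + v_{9} = v_{4} — sig = (2; 1)
  P = {2,7}:  v_{2} + v_{7} = v_{6} — sig = (2; 1)
  P = {3,9}:  v_{3} + v_{9} = v_{8} — sig = (2; 1)
  P = {4,6}:  v_{4} + v_{6} = v_{9} — sig = (2; 1)
  P = {4,10}:  v_{4} + v_{10} = v_{0} — sig = (2; 1)
  P = {8,10}:  v_{8} + v_{10} = v_{3} — sig = (2; 1)
  P = {3,4}:  v_{3} + v_{4} = v_{0} + v_{8} — sig = (2; 1,1)
  P = {1,5,8}:  v_{1} + v_{5} + v_{8} = 0 — sig = (3; —)
  P = {1,3,5}:  v_{1} + v_{3} + v_{5} = v_{10} — sig = (3; 1)

Sorted signature multiset PRS(X):
    (2; —)
    (2; —)
    (2; 1)
    (2; 1)
    (2; 1)
    (2; 1)
    (2; 1)
    (2; 1)
    (2; 1,1)
    (3; —)
    (3; 1)


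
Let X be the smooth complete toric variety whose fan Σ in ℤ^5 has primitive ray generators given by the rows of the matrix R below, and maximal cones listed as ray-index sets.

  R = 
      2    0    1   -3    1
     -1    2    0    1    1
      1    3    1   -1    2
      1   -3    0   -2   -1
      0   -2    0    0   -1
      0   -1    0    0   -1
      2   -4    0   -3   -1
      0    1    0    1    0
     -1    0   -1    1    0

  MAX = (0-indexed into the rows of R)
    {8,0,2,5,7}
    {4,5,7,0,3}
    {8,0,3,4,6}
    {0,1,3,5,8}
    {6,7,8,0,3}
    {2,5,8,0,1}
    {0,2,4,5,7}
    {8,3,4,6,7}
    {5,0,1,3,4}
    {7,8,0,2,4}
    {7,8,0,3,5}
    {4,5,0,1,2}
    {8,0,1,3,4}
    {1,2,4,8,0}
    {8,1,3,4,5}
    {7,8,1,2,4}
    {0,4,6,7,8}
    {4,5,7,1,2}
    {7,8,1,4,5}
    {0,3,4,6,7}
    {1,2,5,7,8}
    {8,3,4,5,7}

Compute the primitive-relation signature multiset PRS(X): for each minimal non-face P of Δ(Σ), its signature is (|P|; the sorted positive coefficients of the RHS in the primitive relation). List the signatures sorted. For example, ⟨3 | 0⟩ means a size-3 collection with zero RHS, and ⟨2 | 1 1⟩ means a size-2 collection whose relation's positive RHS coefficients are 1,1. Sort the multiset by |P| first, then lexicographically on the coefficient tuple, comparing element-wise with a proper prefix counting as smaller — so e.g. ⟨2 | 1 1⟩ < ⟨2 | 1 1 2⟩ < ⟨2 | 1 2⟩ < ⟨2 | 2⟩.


Σ has 9 primitive collections:

  P={2,3}:  v_{2} + v_{3} = v_{0} ; sig = ⟨2 | 1⟩
  P={1,6}:  v_{1} + v_{6} = v_{0} + v_{4} + v_{8} ; sig = ⟨2 | 1 1 1⟩
  P={2,6}:  v_{2} + v_{6} = 2·v_{0} + v_{4} + v_{7} + v_{8} ; sig = ⟨2 | 1 1 1 2⟩
  P={5,6}:  v_{5} + v_{6} = 2·v_{3} + v_{7} ; sig = ⟨2 | 1 2⟩
  P={1,3,7}:  v_{1} + v_{3} + v_{7} = 0 ; sig = ⟨3 | 0⟩
  P={0,1,7}:  v_{0} + v_{1} + v_{7} = v_{2} ; sig = ⟨3 | 1⟩
  P={2,4,5,8}:  v_{2} + v_{4} + v_{5} + v_{8} = 0 ; sig = ⟨4 | 0⟩
  P={0,4,5,8}:  v_{0} + v_{4} + v_{5} + v_{8} = v_{3} ; sig = ⟨4 | 1⟩
  P={0,3,4,7,8}:  v_{0} + v_{3} + v_{4} + v_{7} + v_{8} = v_{6} ; sig = ⟨5 | 1⟩

Sorted signature multiset PRS(X):
    |P|=2: 4 collections, coeffs (1), (1,1,1), (1,1,1,2), (1,2)
    |P|=3: 2 collections, coeffs (), (1)
    |P|=4: 2 collections, coeffs (), (1)
    |P|=5: 1 collection, coeffs (1)


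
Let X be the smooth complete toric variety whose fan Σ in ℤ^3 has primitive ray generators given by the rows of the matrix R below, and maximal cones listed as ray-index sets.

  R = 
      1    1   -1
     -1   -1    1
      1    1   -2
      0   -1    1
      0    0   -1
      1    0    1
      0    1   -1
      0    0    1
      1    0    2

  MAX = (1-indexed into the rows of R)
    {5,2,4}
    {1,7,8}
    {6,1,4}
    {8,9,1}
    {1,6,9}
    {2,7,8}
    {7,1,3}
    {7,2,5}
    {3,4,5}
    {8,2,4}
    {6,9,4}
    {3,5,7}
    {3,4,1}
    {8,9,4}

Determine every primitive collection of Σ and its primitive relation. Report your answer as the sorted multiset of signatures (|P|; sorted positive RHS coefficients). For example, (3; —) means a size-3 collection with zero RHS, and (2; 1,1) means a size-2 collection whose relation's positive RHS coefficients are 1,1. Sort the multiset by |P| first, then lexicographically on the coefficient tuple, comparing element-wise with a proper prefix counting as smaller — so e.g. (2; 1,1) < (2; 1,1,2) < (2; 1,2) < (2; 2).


|primitive collections| = 17. Relations:

  {1,2}:  v_{1} + v_{2} = 0  so sig = (2; —)
  {4,7}:  v_{4} + v_{7} = 0  so sig = (2; —)
  {5,8}:  v_{5} + v_{8} = 0  so sig = (2; —)
  {1,5}:  v_{1} + v_{5} = v_{3}  so sig = (2; 1)
  {2,3}:  v_{2} + v_{3} = v_{5}  so sig = (2; 1)
  {3,8}:  v_{3} + v_{8} = v_{1}  so sig = (2; 1)
  {5,9}:  v_{5} + v_{9} = v_{6}  so sig = (2; 1)
  {6,8}:  v_{6} + v_{8} = v_{9}  so sig = (2; 1)
  {2,6}:  v_{2} + v_{6} = v_{4} + v_{8}  so sig = (2; 1,1)
  {3,9}:  v_{3} + v_{9} = v_{1} + v_{6}  so sig = (2; 1,1)
  {5,6}:  v_{5} + v_{6} = v_{1} + v_{4}  so sig = (2; 1,1)
  {6,7}:  v_{6} + v_{7} = v_{1} + v_{8}  so sig = (2; 1,1)
  {2,9}:  v_{2} + v_{9} = v_{4} + 2·v_{8}  so sig = (2; 1,2)
  {3,6}:  v_{3} + v_{6} = 2·v_{1} + v_{4}  so sig = (2; 1,2)
  {7,9}:  v_{7} + v_{9} = v_{1} + 2·v_{8}  so sig = (2; 1,2)
  {1,4,8}:  v_{1} + v_{4} + v_{8} = v_{6}  so sig = (3; 1)
  {1,4,9}:  v_{1} + v_{4} + v_{9} = 2·v_{6}  so sig = (3; 2)

Hence PRS(X_Σ) =
[(2; —), (2; —), (2; —), (2; 1), (2; 1), (2; 1), (2; 1), (2; 1), (2; 1,1), (2; 1,1), (2; 1,1), (2; 1,1), (2; 1,2), (2; 1,2), (2; 1,2), (3; 1), (3; 2)]


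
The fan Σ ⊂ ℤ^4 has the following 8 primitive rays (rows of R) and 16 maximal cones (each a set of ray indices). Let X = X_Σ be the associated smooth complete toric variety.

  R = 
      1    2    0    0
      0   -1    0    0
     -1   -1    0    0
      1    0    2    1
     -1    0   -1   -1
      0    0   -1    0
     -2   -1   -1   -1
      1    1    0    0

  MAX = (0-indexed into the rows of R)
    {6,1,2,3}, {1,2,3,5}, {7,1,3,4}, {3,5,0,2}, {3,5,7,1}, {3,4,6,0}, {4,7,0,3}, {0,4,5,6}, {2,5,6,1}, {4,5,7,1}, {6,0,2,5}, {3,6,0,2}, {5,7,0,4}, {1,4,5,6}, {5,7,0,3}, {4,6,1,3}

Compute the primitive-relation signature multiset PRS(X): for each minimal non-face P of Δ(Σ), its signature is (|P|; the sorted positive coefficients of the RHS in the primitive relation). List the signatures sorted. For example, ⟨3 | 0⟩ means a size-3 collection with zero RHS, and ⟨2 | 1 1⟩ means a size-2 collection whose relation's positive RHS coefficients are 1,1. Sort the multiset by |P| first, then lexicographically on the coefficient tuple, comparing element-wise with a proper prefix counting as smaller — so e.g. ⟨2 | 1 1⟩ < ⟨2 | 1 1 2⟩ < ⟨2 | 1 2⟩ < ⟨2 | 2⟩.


6 minimal non-faces of Δ(Σ) (on 8 rays):

  P={2,7}:  v_{2} + v_{7} = 0  so sig = ⟨2 | 0⟩
  P={0,1}:  v_{0} + v_{1} = v_{7}  so sig = ⟨2 | 1⟩
  P={2,4}:  v_{2} + v_{4} = v_{6}  so sig = ⟨2 | 1⟩
  P={6,7}:  v_{6} + v_{7} = v_{4}  so sig = ⟨2 | 1⟩
  P={3,4,5}:  v_{3} + v_{4} + v_{5} = 0  so sig = ⟨3 | 0⟩
  P={3,5,6}:  v_{3} + v_{5} + v_{6} = v_{2}  so sig = ⟨3 | 1⟩

Hence PRS(X_Σ) =
{ ⟨2 | 0⟩,  ⟨2 | 1⟩ ×3,  ⟨3 | 0⟩,  ⟨3 | 1⟩ }


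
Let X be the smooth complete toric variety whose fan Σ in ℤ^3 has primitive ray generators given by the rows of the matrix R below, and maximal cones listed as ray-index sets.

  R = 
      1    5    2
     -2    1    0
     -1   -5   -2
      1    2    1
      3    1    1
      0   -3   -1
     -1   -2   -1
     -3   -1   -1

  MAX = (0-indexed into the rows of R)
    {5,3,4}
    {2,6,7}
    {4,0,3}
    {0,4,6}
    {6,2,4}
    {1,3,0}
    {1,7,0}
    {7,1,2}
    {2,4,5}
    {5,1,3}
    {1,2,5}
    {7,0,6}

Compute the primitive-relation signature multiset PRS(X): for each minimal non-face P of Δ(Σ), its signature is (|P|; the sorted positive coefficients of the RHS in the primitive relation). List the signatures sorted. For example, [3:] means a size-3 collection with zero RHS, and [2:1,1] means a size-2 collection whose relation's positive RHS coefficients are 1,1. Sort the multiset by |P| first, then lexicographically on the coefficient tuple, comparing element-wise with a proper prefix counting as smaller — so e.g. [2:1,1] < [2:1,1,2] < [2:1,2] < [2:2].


|primitive collections| = 10. Relations:

  P = {0,2}:  v_{0} + v_{2} = 0  →  sig = [2:]
  P = {3,6}:  v_{3} + v_{6} = 0  →  sig = [2:]
  P = {4,7}:  v_{4} + v_{7} = 0  →  sig = [2:]
  P = {0,5}:  v_{0} + v_{5} = v_{3}  →  sig = [2:1]
  P = {1,4}:  v_{1} + v_{4} = v_{3}  →  sig = [2:1]
  P = {1,6}:  v_{1} + v_{6} = v_{7}  →  sig = [2:1]
  P = {2,3}:  v_{2} + v_{3} = v_{5}  →  sig = [2:1]
  P = {3,7}:  v_{3} + v_{7} = v_{1}  →  sig = [2:1]
  P = {5,6}:  v_{5} + v_{6} = v_{2}  →  sig = [2:1]
  P = {5,7}:  v_{5} + v_{7} = v_{1} + v_{2}  →  sig = [2:1,1]

Sorted signature multiset PRS(X):
    |P|=2: 10 collections, coeffs (), (), (), (1), (1), (1), (1), (1), (1), (1,1)


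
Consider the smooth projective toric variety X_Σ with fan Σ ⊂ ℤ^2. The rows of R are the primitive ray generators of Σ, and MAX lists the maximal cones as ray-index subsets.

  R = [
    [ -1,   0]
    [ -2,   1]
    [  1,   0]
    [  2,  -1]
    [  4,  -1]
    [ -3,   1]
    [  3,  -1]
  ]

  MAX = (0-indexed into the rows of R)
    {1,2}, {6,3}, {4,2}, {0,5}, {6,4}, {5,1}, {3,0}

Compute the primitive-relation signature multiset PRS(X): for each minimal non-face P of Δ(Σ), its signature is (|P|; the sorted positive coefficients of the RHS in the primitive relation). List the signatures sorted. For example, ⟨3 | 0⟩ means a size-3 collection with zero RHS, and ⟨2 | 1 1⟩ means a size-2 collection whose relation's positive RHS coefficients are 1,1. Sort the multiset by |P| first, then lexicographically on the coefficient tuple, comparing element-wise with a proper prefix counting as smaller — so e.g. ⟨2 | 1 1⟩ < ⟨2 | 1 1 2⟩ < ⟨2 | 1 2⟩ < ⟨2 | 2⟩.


Minimal non-faces — 14 found among 7 rays, 7 max cones:

  P={0,2}:  v_{0} + v_{2} = 0  ⟹  sig = ⟨2 | 0⟩
  P={1,3}:  v_{1} + v_{3} = 0  ⟹  sig = ⟨2 | 0⟩
  P={5,6}:  v_{5} + v_{6} = 0  ⟹  sig = ⟨2 | 0⟩
  P={0,1}:  v_{0} + v_{1} = v_{5}  ⟹  sig = ⟨2 | 1⟩
  P={0,4}:  v_{0} + v_{4} = v_{6}  ⟹  sig = ⟨2 | 1⟩
  P={0,6}:  v_{0} + v_{6} = v_{3}  ⟹  sig = ⟨2 | 1⟩
  P={1,6}:  v_{1} + v_{6} = v_{2}  ⟹  sig = ⟨2 | 1⟩
  P={2,3}:  v_{2} + v_{3} = v_{6}  ⟹  sig = ⟨2 | 1⟩
  P={2,5}:  v_{2} + v_{5} = v_{1}  ⟹  sig = ⟨2 | 1⟩
  P={2,6}:  v_{2} + v_{6} = v_{4}  ⟹  sig = ⟨2 | 1⟩
  P={3,5}:  v_{3} + v_{5} = v_{0}  ⟹  sig = ⟨2 | 1⟩
  P={4,5}:  v_{4} + v_{5} = v_{2}  ⟹  sig = ⟨2 | 1⟩
  P={1,4}:  v_{1} + v_{4} = 2·v_{2}  ⟹  sig = ⟨2 | 2⟩
  P={3,4}:  v_{3} + v_{4} = 2·v_{6}  ⟹  sig = ⟨2 | 2⟩

Sorted signature multiset PRS(X):
[⟨2 | 0⟩, ⟨2 | 0⟩, ⟨2 | 0⟩, ⟨2 | 1⟩, ⟨2 | 1⟩, ⟨2 | 1⟩, ⟨2 | 1⟩, ⟨2 | 1⟩, ⟨2 | 1⟩, ⟨2 | 1⟩, ⟨2 | 1⟩, ⟨2 | 1⟩, ⟨2 | 2⟩, ⟨2 | 2⟩]


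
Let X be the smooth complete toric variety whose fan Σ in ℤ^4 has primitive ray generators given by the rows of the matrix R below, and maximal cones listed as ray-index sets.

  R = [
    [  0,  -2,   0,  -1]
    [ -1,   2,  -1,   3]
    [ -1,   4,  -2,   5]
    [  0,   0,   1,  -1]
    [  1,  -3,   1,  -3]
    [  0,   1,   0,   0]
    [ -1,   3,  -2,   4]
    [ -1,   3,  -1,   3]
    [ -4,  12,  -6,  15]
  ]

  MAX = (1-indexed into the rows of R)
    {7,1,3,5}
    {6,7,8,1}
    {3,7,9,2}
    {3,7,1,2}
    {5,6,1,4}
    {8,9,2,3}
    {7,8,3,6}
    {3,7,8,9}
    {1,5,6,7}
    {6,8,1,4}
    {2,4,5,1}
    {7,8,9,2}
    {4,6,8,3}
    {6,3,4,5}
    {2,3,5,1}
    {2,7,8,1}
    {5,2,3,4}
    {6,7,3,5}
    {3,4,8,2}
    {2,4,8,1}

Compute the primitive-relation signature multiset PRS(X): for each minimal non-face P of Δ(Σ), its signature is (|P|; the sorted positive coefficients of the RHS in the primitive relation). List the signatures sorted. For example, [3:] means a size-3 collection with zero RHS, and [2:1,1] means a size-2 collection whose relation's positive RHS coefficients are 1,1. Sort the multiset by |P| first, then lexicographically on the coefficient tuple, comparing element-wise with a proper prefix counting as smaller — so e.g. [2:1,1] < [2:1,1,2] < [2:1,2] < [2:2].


Minimal non-faces — 12 found among 9 rays, 20 max cones:

  P={5,8}:  v_{5} + v_{8} = 0  so sig = [2:]
  P={2,6}:  v_{2} + v_{6} = v_{8}  so sig = [2:1]
  P={4,7}:  v_{4} + v_{7} = v_{8}  so sig = [2:1]
  P={5,9}:  v_{5} + v_{9} = v_{2} + v_{3} + v_{7}  so sig = [2:1,1,1]
  P={4,9}:  v_{4} + v_{9} = v_{2} + v_{3} + 2·v_{8}  so sig = [2:1,1,2]
  P={6,9}:  v_{6} + v_{9} = v_{3} + v_{7} + 2·v_{8}  so sig = [2:1,1,2]
  P={1,9}:  v_{1} + v_{9} = 2·v_{2} + 2·v_{7}  so sig = [2:2,2]
  P={1,3,4}:  v_{1} + v_{3} + v_{4} = v_{2}  so sig = [3:1]
  P={1,3,6}:  v_{1} + v_{3} + v_{6} = v_{7}  so sig = [3:1]
  P={1,3,8}:  v_{1} + v_{3} + v_{8} = v_{2} + v_{7}  so sig = [3:1,1]
  P={2,5,7}:  v_{2} + v_{5} + v_{7} = v_{1} + v_{3}  so sig = [3:1,1]
  P={2,3,7,8}:  v_{2} + v_{3} + v_{7} + v_{8} = v_{9}  so sig = [4:1]

so the primitive-relation signature multiset is
{ [2:],  [2:1] ×2,  [2:1,1,1],  [2:1,1,2] ×2,  [2:2,2],  [3:1] ×2,  [3:1,1] ×2,  [4:1] }


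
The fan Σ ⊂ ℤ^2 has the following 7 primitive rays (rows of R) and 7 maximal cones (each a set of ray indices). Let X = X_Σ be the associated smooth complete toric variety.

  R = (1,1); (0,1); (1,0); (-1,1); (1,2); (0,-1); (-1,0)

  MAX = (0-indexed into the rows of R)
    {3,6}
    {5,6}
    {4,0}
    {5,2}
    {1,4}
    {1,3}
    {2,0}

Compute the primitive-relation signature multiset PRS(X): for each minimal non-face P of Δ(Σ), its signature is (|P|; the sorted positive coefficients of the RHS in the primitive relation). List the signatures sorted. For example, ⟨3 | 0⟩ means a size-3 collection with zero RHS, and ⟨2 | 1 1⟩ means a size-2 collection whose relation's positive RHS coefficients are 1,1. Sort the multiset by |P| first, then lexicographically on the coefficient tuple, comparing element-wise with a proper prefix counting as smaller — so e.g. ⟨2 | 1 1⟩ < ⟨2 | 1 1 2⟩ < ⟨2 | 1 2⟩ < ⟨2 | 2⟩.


The 14 primitive collections of Σ (r=7, n=2):

  P={1,5}:  v_{1} + v_{5} = 0  so sig = ⟨2 | 0⟩
  P={2,6}:  v_{2} + v_{6} = 0  so sig = ⟨2 | 0⟩
  P={0,1}:  v_{0} + v_{1} = v_{4}  so sig = ⟨2 | 1⟩
  P={0,5}:  v_{0} + v_{5} = v_{2}  so sig = ⟨2 | 1⟩
  P={0,6}:  v_{0} + v_{6} = v_{1}  so sig = ⟨2 | 1⟩
  P={1,2}:  v_{1} + v_{2} = v_{0}  so sig = ⟨2 | 1⟩
  P={1,6}:  v_{1} + v_{6} = v_{3}  so sig = ⟨2 | 1⟩
  P={2,3}:  v_{2} + v_{3} = v_{1}  so sig = ⟨2 | 1⟩
  P={3,5}:  v_{3} + v_{5} = v_{6}  so sig = ⟨2 | 1⟩
  P={4,5}:  v_{4} + v_{5} = v_{0}  so sig = ⟨2 | 1⟩
  P={0,3}:  v_{0} + v_{3} = 2·v_{1}  so sig = ⟨2 | 2⟩
  P={2,4}:  v_{2} + v_{4} = 2·v_{0}  so sig = ⟨2 | 2⟩
  P={4,6}:  v_{4} + v_{6} = 2·v_{1}  so sig = ⟨2 | 2⟩
  P={3,4}:  v_{3} + v_{4} = 3·v_{1}  so sig = ⟨2 | 3⟩

so the primitive-relation signature multiset is
    |P|=2: 14 collections, coeffs (), (), (1), (1), (1), (1), (1), (1), (1), (1), (2), (2), (2), (3)


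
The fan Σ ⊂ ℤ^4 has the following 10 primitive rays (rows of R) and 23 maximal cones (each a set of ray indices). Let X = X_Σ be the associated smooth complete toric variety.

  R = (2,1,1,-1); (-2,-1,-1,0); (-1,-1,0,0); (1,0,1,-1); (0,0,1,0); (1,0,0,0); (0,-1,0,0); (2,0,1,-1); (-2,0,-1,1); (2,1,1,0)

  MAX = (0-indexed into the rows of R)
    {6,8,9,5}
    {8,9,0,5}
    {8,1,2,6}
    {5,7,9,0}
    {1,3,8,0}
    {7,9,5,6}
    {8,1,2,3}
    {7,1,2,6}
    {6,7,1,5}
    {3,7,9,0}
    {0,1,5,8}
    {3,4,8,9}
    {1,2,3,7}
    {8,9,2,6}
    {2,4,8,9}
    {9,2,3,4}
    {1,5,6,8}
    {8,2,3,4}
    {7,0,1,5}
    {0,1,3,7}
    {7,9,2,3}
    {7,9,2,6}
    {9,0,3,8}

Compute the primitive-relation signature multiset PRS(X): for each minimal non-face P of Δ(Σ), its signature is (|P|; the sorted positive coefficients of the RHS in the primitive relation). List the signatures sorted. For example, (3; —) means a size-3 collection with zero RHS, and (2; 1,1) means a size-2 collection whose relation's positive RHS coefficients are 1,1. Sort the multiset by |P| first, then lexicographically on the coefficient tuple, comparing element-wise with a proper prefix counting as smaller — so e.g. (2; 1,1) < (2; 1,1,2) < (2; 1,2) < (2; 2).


Primitive collections (13):

  {1,9}:  v_{1} + v_{9} = 0  ⟹  sig = (2; —)
  {7,8}:  v_{7} + v_{8} = 0  ⟹  sig = (2; —)
  {0,2}:  v_{0} + v_{2} = v_{3}  ⟹  sig = (2; 1)
  {0,6}:  v_{0} + v_{6} = v_{7}  ⟹  sig = (2; 1)
  {2,5}:  v_{2} + v_{5} = v_{6}  ⟹  sig = (2; 1)
  {3,5}:  v_{3} + v_{5} = v_{7}  ⟹  sig = (2; 1)
  {3,6}:  v_{3} + v_{6} = v_{2} + v_{7}  ⟹  sig = (2; 1,1)
  {4,5}:  v_{4} + v_{5} = v_{2} + v_{9}  ⟹  sig = (2; 1,1)
  {1,4}:  v_{1} + v_{4} = v_{2} + v_{3} + v_{8}  ⟹  sig = (2; 1,1,1)
  {4,7}:  v_{4} + v_{7} = v_{2} + v_{3} + v_{9}  ⟹  sig = (2; 1,1,1)
  {0,4}:  v_{0} + v_{4} = 2·v_{3} + v_{8} + v_{9}  ⟹  sig = (2; 1,1,2)
  {4,6}:  v_{4} + v_{6} = 2·v_{2} + v_{9}  ⟹  sig = (2; 1,2)
  {2,3,8,9}:  v_{2} + v_{3} + v_{8} + v_{9} = v_{4}  ⟹  sig = (4; 1)

Hence PRS(X_Σ) =
{ (2; —) ×2,  (2; 1) ×4,  (2; 1,1) ×2,  (2; 1,1,1) ×2,  (2; 1,1,2),  (2; 1,2),  (4; 1) }


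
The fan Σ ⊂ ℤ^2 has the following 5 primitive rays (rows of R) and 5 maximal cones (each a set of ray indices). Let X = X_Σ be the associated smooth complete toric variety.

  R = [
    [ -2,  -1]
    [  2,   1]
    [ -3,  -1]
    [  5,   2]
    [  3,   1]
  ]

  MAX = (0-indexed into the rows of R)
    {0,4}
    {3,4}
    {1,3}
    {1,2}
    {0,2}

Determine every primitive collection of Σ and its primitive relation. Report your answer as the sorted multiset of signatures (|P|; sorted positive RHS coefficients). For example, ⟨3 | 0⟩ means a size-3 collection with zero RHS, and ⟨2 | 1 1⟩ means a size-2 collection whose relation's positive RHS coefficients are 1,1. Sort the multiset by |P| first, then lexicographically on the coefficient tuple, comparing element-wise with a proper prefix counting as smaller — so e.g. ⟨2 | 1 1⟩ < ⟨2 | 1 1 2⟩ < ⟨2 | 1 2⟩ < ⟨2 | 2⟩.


Primitive collections (5):

  P={0,1}:  v_{0} + v_{1} = 0 — sig = ⟨2 | 0⟩
  P={2,4}:  v_{2} + v_{4} = 0 — sig = ⟨2 | 0⟩
  P={0,3}:  v_{0} + v_{3} = v_{4} — sig = ⟨2 | 1⟩
  P={1,4}:  v_{1} + v_{4} = v_{3} — sig = ⟨2 | 1⟩
  P={2,3}:  v_{2} + v_{3} = v_{1} — sig = ⟨2 | 1⟩

Sorted signature multiset PRS(X):
    ⟨2 | 0⟩
    ⟨2 | 0⟩
    ⟨2 | 1⟩
    ⟨2 | 1⟩
    ⟨2 | 1⟩


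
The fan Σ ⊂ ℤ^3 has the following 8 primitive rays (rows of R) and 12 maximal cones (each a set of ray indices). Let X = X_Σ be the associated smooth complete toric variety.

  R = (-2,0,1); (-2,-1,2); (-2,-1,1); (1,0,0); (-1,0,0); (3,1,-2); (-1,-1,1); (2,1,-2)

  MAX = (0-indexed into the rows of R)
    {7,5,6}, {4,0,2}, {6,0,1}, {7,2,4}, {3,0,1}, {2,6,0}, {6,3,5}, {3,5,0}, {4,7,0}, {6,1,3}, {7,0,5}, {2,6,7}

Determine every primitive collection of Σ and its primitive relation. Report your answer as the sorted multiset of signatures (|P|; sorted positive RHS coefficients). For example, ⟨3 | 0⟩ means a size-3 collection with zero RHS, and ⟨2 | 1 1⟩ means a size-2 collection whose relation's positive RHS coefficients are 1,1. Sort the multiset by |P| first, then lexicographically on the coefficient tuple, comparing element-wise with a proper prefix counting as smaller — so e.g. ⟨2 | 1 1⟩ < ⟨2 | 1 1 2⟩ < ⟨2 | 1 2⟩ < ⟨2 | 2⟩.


The 14 primitive collections of Σ (r=8, n=3):

  P={1,7}:  v_{1} + v_{7} = 0  ⇒ sig = ⟨2 | 0⟩
  P={3,4}:  v_{3} + v_{4} = 0  ⇒ sig = ⟨2 | 0⟩
  P={1,5}:  v_{1} + v_{5} = v_{3}  ⇒ sig = ⟨2 | 1⟩
  P={2,3}:  v_{2} + v_{3} = v_{6}  ⇒ sig = ⟨2 | 1⟩
  P={3,7}:  v_{3} + v_{7} = v_{5}  ⇒ sig = ⟨2 | 1⟩
  P={4,5}:  v_{4} + v_{5} = v_{7}  ⇒ sig = ⟨2 | 1⟩
  P={4,6}:  v_{4} + v_{6} = v_{2}  ⇒ sig = ⟨2 | 1⟩
  P={1,4}:  v_{1} + v_{4} = v_{0} + v_{6}  ⇒ sig = ⟨2 | 1 1⟩
  P={2,5}:  v_{2} + v_{5} = v_{6} + v_{7}  ⇒ sig = ⟨2 | 1 1⟩
  P={1,2}:  v_{1} + v_{2} = v_{0} + 2·v_{6}  ⇒ sig = ⟨2 | 1 2⟩
  P={0,5,6}:  v_{0} + v_{5} + v_{6} = 0  ⇒ sig = ⟨3 | 0⟩
  P={0,3,6}:  v_{0} + v_{3} + v_{6} = v_{1}  ⇒ sig = ⟨3 | 1⟩
  P={0,6,7}:  v_{0} + v_{6} + v_{7} = v_{4}  ⇒ sig = ⟨3 | 1⟩
  P={0,2,7}:  v_{0} + v_{2} + v_{7} = 2·v_{4}  ⇒ sig = ⟨3 | 2⟩

Sorted signature multiset PRS(X):
    ⟨2 | 0⟩
    ⟨2 | 0⟩
    ⟨2 | 1⟩
    ⟨2 | 1⟩
    ⟨2 | 1⟩
    ⟨2 | 1⟩
    ⟨2 | 1⟩
    ⟨2 | 1 1⟩
    ⟨2 | 1 1⟩
    ⟨2 | 1 2⟩
    ⟨3 | 0⟩
    ⟨3 | 1⟩
    ⟨3 | 1⟩
    ⟨3 | 2⟩


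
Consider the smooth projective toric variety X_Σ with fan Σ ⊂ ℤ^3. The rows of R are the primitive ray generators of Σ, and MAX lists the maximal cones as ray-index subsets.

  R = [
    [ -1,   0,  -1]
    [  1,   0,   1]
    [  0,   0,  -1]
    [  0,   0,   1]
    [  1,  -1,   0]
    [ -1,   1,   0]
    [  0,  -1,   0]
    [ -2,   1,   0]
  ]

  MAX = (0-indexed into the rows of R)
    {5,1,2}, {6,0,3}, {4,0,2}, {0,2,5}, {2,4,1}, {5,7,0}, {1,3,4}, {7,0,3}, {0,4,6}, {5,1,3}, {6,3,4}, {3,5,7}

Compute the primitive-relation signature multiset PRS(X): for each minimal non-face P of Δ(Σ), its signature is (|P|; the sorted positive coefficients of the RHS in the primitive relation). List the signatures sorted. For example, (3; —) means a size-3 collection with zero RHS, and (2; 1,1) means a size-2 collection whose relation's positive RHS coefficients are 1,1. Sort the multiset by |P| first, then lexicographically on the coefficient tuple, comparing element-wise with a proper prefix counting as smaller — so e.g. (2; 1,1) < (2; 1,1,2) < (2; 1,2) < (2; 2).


Minimal non-faces — 12 found among 8 rays, 12 max cones:

  {0,1}:  v_{0} + v_{1} = 0 ; sig = (2; —)
  {2,3}:  v_{2} + v_{3} = 0 ; sig = (2; —)
  {4,5}:  v_{4} + v_{5} = 0 ; sig = (2; —)
  {1,6}:  v_{1} + v_{6} = v_{3} + v_{4} ; sig = (2; 1,1)
  {1,7}:  v_{1} + v_{7} = v_{3} + v_{5} ; sig = (2; 1,1)
  {2,6}:  v_{2} + v_{6} = v_{0} + v_{4} ; sig = (2; 1,1)
  {2,7}:  v_{2} + v_{7} = v_{0} + v_{5} ; sig = (2; 1,1)
  {4,7}:  v_{4} + v_{7} = v_{0} + v_{3} ; sig = (2; 1,1)
  {5,6}:  v_{5} + v_{6} = v_{0} + v_{3} ; sig = (2; 1,1)
  {6,7}:  v_{6} + v_{7} = 2·v_{0} + 2·v_{3} ; sig = (2; 2,2)
  {0,3,4}:  v_{0} + v_{3} + v_{4} = v_{6} ; sig = (3; 1)
  {0,3,5}:  v_{0} + v_{3} + v_{5} = v_{7} ; sig = (3; 1)

so the primitive-relation signature multiset is
{ (2; —) ×3,  (2; 1,1) ×6,  (2; 2,2),  (3; 1) ×2 }


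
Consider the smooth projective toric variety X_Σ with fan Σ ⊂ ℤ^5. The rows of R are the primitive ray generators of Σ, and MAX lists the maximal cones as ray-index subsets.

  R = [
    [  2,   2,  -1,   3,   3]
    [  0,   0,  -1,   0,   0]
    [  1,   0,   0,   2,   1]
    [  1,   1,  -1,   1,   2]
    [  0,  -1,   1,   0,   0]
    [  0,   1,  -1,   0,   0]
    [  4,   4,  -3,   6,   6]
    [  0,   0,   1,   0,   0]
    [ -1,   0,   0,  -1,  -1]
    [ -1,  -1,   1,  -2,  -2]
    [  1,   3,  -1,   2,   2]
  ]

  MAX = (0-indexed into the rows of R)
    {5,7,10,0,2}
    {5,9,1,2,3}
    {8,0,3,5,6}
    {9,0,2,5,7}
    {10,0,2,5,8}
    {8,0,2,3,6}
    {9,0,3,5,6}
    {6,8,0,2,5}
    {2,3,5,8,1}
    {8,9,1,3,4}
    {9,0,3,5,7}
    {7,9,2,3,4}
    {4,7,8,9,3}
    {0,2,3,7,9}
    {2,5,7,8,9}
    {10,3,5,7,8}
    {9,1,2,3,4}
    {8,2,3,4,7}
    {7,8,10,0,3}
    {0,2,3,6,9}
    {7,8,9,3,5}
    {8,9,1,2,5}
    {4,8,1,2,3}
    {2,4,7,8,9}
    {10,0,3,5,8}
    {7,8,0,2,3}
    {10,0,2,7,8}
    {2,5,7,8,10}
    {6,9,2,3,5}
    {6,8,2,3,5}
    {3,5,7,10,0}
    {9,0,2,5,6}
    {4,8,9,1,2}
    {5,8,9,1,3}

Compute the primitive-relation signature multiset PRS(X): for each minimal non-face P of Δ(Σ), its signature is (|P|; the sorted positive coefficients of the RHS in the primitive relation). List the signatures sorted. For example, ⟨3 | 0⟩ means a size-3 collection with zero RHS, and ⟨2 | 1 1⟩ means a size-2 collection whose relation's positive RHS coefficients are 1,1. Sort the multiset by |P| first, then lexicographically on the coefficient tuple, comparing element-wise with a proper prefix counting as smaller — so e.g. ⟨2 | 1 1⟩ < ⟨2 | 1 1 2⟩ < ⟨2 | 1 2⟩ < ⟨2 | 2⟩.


Primitive collections (18):

  • {1,7}:  v_{1} + v_{7} = 0  ⇒ sig = ⟨2 | 0⟩
  • {4,5}:  v_{4} + v_{5} = 0  ⇒ sig = ⟨2 | 0⟩
  • {0,1}:  v_{0} + v_{1} = v_{2} + v_{3} + v_{5}  ⇒ sig = ⟨2 | 1 1 1⟩
  • {0,4}:  v_{0} + v_{4} = v_{2} + v_{3} + v_{7}  ⇒ sig = ⟨2 | 1 1 1⟩
  • {1,10}:  v_{1} + v_{10} = v_{0} + v_{5} + v_{8}  ⇒ sig = ⟨2 | 1 1 1⟩
  • {4,6}:  v_{4} + v_{6} = v_{0} + v_{2} + v_{3}  ⇒ sig = ⟨2 | 1 1 1⟩
  • {4,10}:  v_{4} + v_{10} = v_{0} + v_{7} + v_{8}  ⇒ sig = ⟨2 | 1 1 1⟩
  • {6,10}:  v_{6} + v_{10} = 3·v_{0} + v_{5} + v_{8}  ⇒ sig = ⟨2 | 1 1 3⟩
  • {6,7}:  v_{6} + v_{7} = 2·v_{0}  ⇒ sig = ⟨2 | 2⟩
  • {9,10}:  v_{9} + v_{10} = 2·v_{5} + 2·v_{7}  ⇒ sig = ⟨2 | 2 2⟩
  • {1,6}:  v_{1} + v_{6} = 2·v_{2} + 2·v_{3} + 2·v_{5}  ⇒ sig = ⟨2 | 2 2 2⟩
  • {0,8,9}:  v_{0} + v_{8} + v_{9} = v_{5} + v_{7}  ⇒ sig = ⟨3 | 1 1⟩
  • {6,8,9}:  v_{6} + v_{8} + v_{9} = v_{0} + v_{5}  ⇒ sig = ⟨3 | 1 1⟩
  • {2,3,10}:  v_{2} + v_{3} + v_{10} = 2·v_{0} + v_{8}  ⇒ sig = ⟨3 | 1 2⟩
  • {2,3,8,9}:  v_{2} + v_{3} + v_{8} + v_{9} = 0  ⇒ sig = ⟨4 | 0⟩
  • {0,2,3,5}:  v_{0} + v_{2} + v_{3} + v_{5} = v_{6}  ⇒ sig = ⟨4 | 1⟩
  • {0,5,7,8}:  v_{0} + v_{5} + v_{7} + v_{8} = v_{10}  ⇒ sig = ⟨4 | 1⟩
  • {2,3,5,7}:  v_{2} + v_{3} + v_{5} + v_{7} = v_{0}  ⇒ sig = ⟨4 | 1⟩

Signatures (|P|; sorted positive RHS coefficients), sorted:
    ⟨2 | 0⟩
    ⟨2 | 0⟩
    ⟨2 | 1 1 1⟩
    ⟨2 | 1 1 1⟩
    ⟨2 | 1 1 1⟩
    ⟨2 | 1 1 1⟩
    ⟨2 | 1 1 1⟩
    ⟨2 | 1 1 3⟩
    ⟨2 | 2⟩
    ⟨2 | 2 2⟩
    ⟨2 | 2 2 2⟩
    ⟨3 | 1 1⟩
    ⟨3 | 1 1⟩
    ⟨3 | 1 2⟩
    ⟨4 | 0⟩
    ⟨4 | 1⟩
    ⟨4 | 1⟩
    ⟨4 | 1⟩


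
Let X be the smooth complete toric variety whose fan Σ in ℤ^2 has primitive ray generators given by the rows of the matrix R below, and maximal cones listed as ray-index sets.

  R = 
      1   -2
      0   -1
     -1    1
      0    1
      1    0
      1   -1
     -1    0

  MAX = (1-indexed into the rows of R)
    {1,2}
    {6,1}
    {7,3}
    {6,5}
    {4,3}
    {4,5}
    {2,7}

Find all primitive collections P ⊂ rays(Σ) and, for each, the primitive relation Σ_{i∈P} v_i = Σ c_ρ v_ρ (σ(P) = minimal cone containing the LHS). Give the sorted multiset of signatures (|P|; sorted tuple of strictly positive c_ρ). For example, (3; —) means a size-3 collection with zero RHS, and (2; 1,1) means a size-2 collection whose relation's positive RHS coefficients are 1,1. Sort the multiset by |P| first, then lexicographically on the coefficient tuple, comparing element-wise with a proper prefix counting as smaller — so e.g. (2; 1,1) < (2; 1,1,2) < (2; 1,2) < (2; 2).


Σ has 14 primitive collections:

  P = {2,4}:  v_{2} + v_{4} = 0 ; sig = (2; —)
  P = {3,6}:  v_{3} + v_{6} = 0 ; sig = (2; —)
  P = {5,7}:  v_{5} + v_{7} = 0 ; sig = (2; —)
  P = {1,3}:  v_{1} + v_{3} = v_{2} ; sig = (2; 1)
  P = {1,4}:  v_{1} + v_{4} = v_{6} ; sig = (2; 1)
  P = {2,3}:  v_{2} + v_{3} = v_{7} ; sig = (2; 1)
  P = {2,5}:  v_{2} + v_{5} = v_{6} ; sig = (2; 1)
  P = {2,6}:  v_{2} + v_{6} = v_{1} ; sig = (2; 1)
  P = {3,5}:  v_{3} + v_{5} = v_{4} ; sig = (2; 1)
  P = {4,6}:  v_{4} + v_{6} = v_{5} ; sig = (2; 1)
  P = {4,7}:  v_{4} + v_{7} = v_{3} ; sig = (2; 1)
  P = {6,7}:  v_{6} + v_{7} = v_{2} ; sig = (2; 1)
  P = {1,5}:  v_{1} + v_{5} = 2·v_{6} ; sig = (2; 2)
  P = {1,7}:  v_{1} + v_{7} = 2·v_{2} ; sig = (2; 2)

so the primitive-relation signature multiset is
{ (2; —) ×3,  (2; 1) ×9,  (2; 2) ×2 }


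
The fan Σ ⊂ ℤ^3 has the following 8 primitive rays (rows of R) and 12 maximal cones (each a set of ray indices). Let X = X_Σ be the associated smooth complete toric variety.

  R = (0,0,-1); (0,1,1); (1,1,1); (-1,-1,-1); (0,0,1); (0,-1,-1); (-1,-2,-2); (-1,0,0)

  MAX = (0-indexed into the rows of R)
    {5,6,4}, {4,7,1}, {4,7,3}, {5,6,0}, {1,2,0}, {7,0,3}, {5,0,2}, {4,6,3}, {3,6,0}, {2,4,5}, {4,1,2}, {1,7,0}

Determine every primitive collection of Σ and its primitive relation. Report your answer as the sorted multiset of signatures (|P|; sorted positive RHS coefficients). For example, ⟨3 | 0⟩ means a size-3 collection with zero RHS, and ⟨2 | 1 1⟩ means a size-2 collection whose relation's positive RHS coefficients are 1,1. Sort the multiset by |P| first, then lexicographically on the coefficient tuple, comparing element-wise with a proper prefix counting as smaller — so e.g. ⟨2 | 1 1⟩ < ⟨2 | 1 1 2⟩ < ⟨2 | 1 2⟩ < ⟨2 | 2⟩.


Primitive collections (10):

  P = {0,4}:  v_{0} + v_{4} = 0  ⟹  sig = ⟨2 | 0⟩
  P = {1,5}:  v_{1} + v_{5} = 0  ⟹  sig = ⟨2 | 0⟩
  P = {2,3}:  v_{2} + v_{3} = 0  ⟹  sig = ⟨2 | 0⟩
  P = {1,3}:  v_{1} + v_{3} = v_{7}  ⟹  sig = ⟨2 | 1⟩
  P = {1,6}:  v_{1} + v_{6} = v_{3}  ⟹  sig = ⟨2 | 1⟩
  P = {2,6}:  v_{2} + v_{6} = v_{5}  ⟹  sig = ⟨2 | 1⟩
  P = {2,7}:  v_{2} + v_{7} = v_{1}  ⟹  sig = ⟨2 | 1⟩
  P = {3,5}:  v_{3} + v_{5} = v_{6}  ⟹  sig = ⟨2 | 1⟩
  P = {5,7}:  v_{5} + v_{7} = v_{3}  ⟹  sig = ⟨2 | 1⟩
  P = {6,7}:  v_{6} + v_{7} = 2·v_{3}  ⟹  sig = ⟨2 | 2⟩

Sorted signature multiset PRS(X):
    ⟨2 | 0⟩
    ⟨2 | 0⟩
    ⟨2 | 0⟩
    ⟨2 | 1⟩
    ⟨2 | 1⟩
    ⟨2 | 1⟩
    ⟨2 | 1⟩
    ⟨2 | 1⟩
    ⟨2 | 1⟩
    ⟨2 | 2⟩


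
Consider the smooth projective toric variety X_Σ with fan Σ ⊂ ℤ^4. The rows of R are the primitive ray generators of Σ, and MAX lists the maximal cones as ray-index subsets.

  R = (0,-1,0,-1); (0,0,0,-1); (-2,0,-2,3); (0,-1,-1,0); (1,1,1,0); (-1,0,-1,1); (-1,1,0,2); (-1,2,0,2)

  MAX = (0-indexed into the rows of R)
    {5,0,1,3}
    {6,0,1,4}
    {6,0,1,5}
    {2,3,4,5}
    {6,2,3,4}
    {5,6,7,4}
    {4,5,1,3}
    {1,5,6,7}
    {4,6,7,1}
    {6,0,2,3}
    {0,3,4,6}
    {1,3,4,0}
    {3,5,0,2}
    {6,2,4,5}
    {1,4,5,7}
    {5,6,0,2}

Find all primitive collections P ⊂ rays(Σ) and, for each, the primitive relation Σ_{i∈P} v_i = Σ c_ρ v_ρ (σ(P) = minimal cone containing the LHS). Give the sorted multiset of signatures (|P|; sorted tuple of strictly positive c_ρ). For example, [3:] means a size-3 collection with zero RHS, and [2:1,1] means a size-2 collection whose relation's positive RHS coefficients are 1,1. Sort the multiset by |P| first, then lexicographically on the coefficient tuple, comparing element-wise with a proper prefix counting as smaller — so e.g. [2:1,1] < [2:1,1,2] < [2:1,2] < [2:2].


|primitive collections| = 9. Relations:

  P = {0,7}:  v_{0} + v_{7} = v_{1} + v_{6}  →  sig = [2:1,1]
  P = {2,7}:  v_{2} + v_{7} = v_{4} + 3·v_{5} + v_{6}  →  sig = [2:1,1,3]
  P = {3,7}:  v_{3} + v_{7} = v_{4} + 2·v_{5}  →  sig = [2:1,2]
  P = {1,2}:  v_{1} + v_{2} = 2·v_{5}  →  sig = [2:2]
  P = {0,4,5}:  v_{0} + v_{4} + v_{5} = 0  →  sig = [3:]
  P = {1,3,6}:  v_{1} + v_{3} + v_{6} = v_{5}  →  sig = [3:1]
  P = {3,5,6}:  v_{3} + v_{5} + v_{6} = v_{2}  →  sig = [3:1]
  P = {0,2,4}:  v_{0} + v_{2} + v_{4} = v_{3} + v_{6}  →  sig = [3:1,1]
  P = {1,4,5,6}:  v_{1} + v_{4} + v_{5} + v_{6} = v_{7}  →  sig = [4:1]

Signatures (|P|; sorted positive RHS coefficients), sorted:
    [2:1,1]
    [2:1,1,3]
    [2:1,2]
    [2:2]
    [3:]
    [3:1]
    [3:1]
    [3:1,1]
    [4:1]


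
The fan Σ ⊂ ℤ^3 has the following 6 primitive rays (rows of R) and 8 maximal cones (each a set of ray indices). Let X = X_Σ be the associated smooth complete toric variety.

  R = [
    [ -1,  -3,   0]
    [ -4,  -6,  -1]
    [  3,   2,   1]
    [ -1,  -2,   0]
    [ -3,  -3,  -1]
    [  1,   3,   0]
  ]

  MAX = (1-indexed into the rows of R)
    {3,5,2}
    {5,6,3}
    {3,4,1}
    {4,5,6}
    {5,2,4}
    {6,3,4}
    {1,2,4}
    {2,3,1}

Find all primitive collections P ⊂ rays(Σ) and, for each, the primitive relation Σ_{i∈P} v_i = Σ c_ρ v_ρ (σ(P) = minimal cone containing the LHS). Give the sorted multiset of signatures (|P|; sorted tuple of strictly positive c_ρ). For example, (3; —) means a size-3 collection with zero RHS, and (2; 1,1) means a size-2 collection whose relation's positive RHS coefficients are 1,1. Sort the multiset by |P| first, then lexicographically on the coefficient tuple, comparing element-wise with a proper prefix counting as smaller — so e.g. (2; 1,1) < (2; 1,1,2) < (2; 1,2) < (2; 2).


5 collections generate NE(X_Σ); each relation:

  P={1,6}:  v_{1} + v_{6} = 0 — sig = (2; —)
  P={1,5}:  v_{1} + v_{5} = v_{2} — sig = (2; 1)
  P={2,6}:  v_{2} + v_{6} = v_{5} — sig = (2; 1)
  P={3,4,5}:  v_{3} + v_{4} + v_{5} = v_{1} — sig = (3; 1)
  P={2,3,4}:  v_{2} + v_{3} + v_{4} = 2·v_{1} — sig = (3; 2)

Signatures (|P|; sorted positive RHS coefficients), sorted:
[(2; —), (2; 1), (2; 1), (3; 1), (3; 2)]


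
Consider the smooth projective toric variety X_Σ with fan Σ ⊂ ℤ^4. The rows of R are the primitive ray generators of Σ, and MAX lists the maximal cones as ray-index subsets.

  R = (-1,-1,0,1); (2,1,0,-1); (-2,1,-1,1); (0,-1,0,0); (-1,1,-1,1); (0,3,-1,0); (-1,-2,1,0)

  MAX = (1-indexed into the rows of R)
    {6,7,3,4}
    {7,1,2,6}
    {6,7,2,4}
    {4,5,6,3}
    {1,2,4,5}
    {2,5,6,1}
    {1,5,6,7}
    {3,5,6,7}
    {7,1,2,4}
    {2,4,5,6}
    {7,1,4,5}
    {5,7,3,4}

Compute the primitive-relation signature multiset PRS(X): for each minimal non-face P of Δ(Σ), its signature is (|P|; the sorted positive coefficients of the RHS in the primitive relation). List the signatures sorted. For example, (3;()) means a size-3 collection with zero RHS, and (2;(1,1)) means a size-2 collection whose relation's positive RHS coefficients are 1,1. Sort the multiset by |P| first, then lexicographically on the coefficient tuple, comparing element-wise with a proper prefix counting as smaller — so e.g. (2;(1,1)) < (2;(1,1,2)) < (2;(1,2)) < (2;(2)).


Σ has 5 primitive collections:

  P={2,3}:  v_{2} + v_{3} = v_{4} + v_{6} ; sig = (2;(1,1))
  P={1,3}:  v_{1} + v_{3} = 2·v_{5} + v_{7} ; sig = (2;(1,2))
  P={2,5,7}:  v_{2} + v_{5} + v_{7} = 0 ; sig = (3;())
  P={1,4,6}:  v_{1} + v_{4} + v_{6} = v_{5} ; sig = (3;(1))
  P={4,5,6,7}:  v_{4} + v_{5} + v_{6} + v_{7} = v_{3} ; sig = (4;(1))

Sorted signature multiset PRS(X):
    (2;(1,1))
    (2;(1,2))
    (3;())
    (3;(1))
    (4;(1))


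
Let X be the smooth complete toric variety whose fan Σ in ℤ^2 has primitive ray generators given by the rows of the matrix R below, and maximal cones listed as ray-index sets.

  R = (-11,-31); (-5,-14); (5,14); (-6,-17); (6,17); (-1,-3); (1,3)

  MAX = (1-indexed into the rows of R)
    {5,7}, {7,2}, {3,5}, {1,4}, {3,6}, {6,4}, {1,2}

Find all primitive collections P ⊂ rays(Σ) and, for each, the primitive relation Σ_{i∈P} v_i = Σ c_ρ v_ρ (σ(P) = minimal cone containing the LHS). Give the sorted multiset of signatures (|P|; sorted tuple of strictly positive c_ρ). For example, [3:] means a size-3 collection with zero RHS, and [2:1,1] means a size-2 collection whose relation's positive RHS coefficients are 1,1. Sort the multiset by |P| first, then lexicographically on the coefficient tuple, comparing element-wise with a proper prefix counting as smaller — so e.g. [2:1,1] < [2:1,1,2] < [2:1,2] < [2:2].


The 14 primitive collections of Σ (r=7, n=2):

  • {2,3}:  v_{2} + v_{3} = 0  ⟹  sig = [2:]
  • {4,5}:  v_{4} + v_{5} = 0  ⟹  sig = [2:]
  • {6,7}:  v_{6} + v_{7} = 0  ⟹  sig = [2:]
  • {1,3}:  v_{1} + v_{3} = v_{4}  ⟹  sig = [2:1]
  • {1,5}:  v_{1} + v_{5} = v_{2}  ⟹  sig = [2:1]
  • {2,4}:  v_{2} + v_{4} = v_{1}  ⟹  sig = [2:1]
  • {2,5}:  v_{2} + v_{5} = v_{7}  ⟹  sig = [2:1]
  • {2,6}:  v_{2} + v_{6} = v_{4}  ⟹  sig = [2:1]
  • {3,4}:  v_{3} + v_{4} = v_{6}  ⟹  sig = [2:1]
  • {3,7}:  v_{3} + v_{7} = v_{5}  ⟹  sig = [2:1]
  • {4,7}:  v_{4} + v_{7} = v_{2}  ⟹  sig = [2:1]
  • {5,6}:  v_{5} + v_{6} = v_{3}  ⟹  sig = [2:1]
  • {1,6}:  v_{1} + v_{6} = 2·v_{4}  ⟹  sig = [2:2]
  • {1,7}:  v_{1} + v_{7} = 2·v_{2}  ⟹  sig = [2:2]

Hence PRS(X_Σ) =
    [2:]
    [2:]
    [2:]
    [2:1]
    [2:1]
    [2:1]
    [2:1]
    [2:1]
    [2:1]
    [2:1]
    [2:1]
    [2:1]
    [2:2]
    [2:2]
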